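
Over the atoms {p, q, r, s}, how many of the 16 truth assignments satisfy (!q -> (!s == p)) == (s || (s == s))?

12

Initial set: {((!q -> (!s == p)) == (s || (s == s)))}.
((!q -> (!s == p)) == (s || (s == s))): β-rule — branch into (!q -> (!s == p)), (s || (s == s))  //  !(!q -> (!s == p)), !(s || (s == s)).
  branch 1 (add (!q -> (!s == p)), (s || (s == s))):
    (!q -> (!s == p)): β-rule — branch into !!q  //  (!s == p).
      branch 1.1 (add !!q):
        (s || (s == s)): β-rule — branch into s  //  (s == s).
          branch 1.1.1 (add s):
            ○ open, literals {q=1, s=1}.
          branch 1.1.2 (add (s == s)):
            (s == s): β-rule — branch into s, s  //  !s, !s.
              branch 1.1.2.1 (add s, s):
                ○ open, literals {q=1, s=1}.
              branch 1.1.2.2 (add !s, !s):
                ○ open, literals {q=1, s=0}.
      branch 1.2 (add (!s == p)):
        (s || (s == s)): β-rule — branch into s  //  (s == s).
          branch 1.2.1 (add s):
            (!s == p): β-rule — branch into !s, p  //  !!s, !p.
              branch 1.2.1.1 (add !s, p):
                × closes — contains both s and !s.
              branch 1.2.1.2 (add !!s, !p):
                ○ open, literals {p=0, s=1}.
          branch 1.2.2 (add (s == s)):
            (!s == p): β-rule — branch into !s, p  //  !!s, !p.
              branch 1.2.2.1 (add !s, p):
                (s == s): β-rule — branch into s, s  //  !s, !s.
                  branch 1.2.2.1.1 (add s, s):
                    × closes — contains both s and !s.
                  branch 1.2.2.1.2 (add !s, !s):
                    ○ open, literals {p=1, s=0}.
              branch 1.2.2.2 (add !!s, !p):
                (s == s): β-rule — branch into s, s  //  !s, !s.
                  branch 1.2.2.2.1 (add s, s):
                    ○ open, literals {p=0, s=1}.
                  branch 1.2.2.2.2 (add !s, !s):
                    × closes — contains both s and !s.
  branch 2 (add !(!q -> (!s == p)), !(s || (s == s))):
    !(!q -> (!s == p)): α-rule — add !q, !(!s == p).
    !(s || (s == s)): α-rule — add !s, !(s == s).
    !(!s == p): β-rule — branch into !s, !p  //  !!s, p.
      branch 2.1 (add !s, !p):
        !(s == s): β-rule — branch into s, !s  //  !s, s.
          branch 2.1.1 (add s, !s):
            × closes — contains both s and !s.
          branch 2.1.2 (add !s, s):
            × closes — contains both s and !s.
      branch 2.2 (add !!s, p):
        × closes — contains both s and !s.
6 branches closed, 6 open.
Each open branch fixes some atoms; the unmentioned ones are free. Counting distinct full assignments: branch {q=1, s=1} (p, r) contributes 4 new; branch {q=1, s=1} (p, r) contributes 0 new; branch {q=1, s=0} (p, r) contributes 4 new; branch {p=0, s=1} (q, r) contributes 2 new; branch {p=1, s=0} (q, r) contributes 2 new; branch {p=0, s=1} (q, r) contributes 0 new. Total: 12.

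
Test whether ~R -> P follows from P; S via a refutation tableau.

Yes

Initial set: {P; S; ~(~R -> P)}.
~(~R -> P): α-rule — add ~R, ~P.
× closes — contains both P and ~P.
All 1 branch closes.
Every branch closed, so the premises entail the conclusion.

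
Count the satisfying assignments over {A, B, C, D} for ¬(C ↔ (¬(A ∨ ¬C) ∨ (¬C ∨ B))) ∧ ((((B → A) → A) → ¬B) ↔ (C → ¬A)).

Initial set: {(¬(C ↔ (¬(A ∨ ¬C) ∨ (¬C ∨ B))) ∧ ((((B → A) → A) → ¬B) ↔ (C → ¬A)))}.
(¬(C ↔ (¬(A ∨ ¬C) ∨ (¬C ∨ B))) ∧ ((((B → A) → A) → ¬B) ↔ (C → ¬A))): α-rule — add ¬(C ↔ (¬(A ∨ ¬C) ∨ (¬C ∨ B))), ((((B → A) → A) → ¬B) ↔ (C → ¬A)).
¬(C ↔ (¬(A ∨ ¬C) ∨ (¬C ∨ B))): β-rule — branch into C, ¬(¬(A ∨ ¬C) ∨ (¬C ∨ B))  //  ¬C, (¬(A ∨ ¬C) ∨ (¬C ∨ B)).
  branch 1 (add C, ¬(¬(A ∨ ¬C) ∨ (¬C ∨ B))):
    ¬(¬(A ∨ ¬C) ∨ (¬C ∨ B)): α-rule — add ¬¬(A ∨ ¬C), ¬(¬C ∨ B).
    ¬(¬C ∨ B): α-rule — add ¬¬C, ¬B.
    ((((B → A) → A) → ¬B) ↔ (C → ¬A)): β-rule — branch into (((B → A) → A) → ¬B), (C → ¬A)  //  ¬(((B → A) → A) → ¬B), ¬(C → ¬A).
      branch 1.1 (add (((B → A) → A) → ¬B), (C → ¬A)):
        ¬¬(A ∨ ¬C): β-rule — branch into A  //  ¬C.
          branch 1.1.1 (add A):
            (((B → A) → A) → ¬B): β-rule — branch into ¬((B → A) → A)  //  ¬B.
              branch 1.1.1.1 (add ¬((B → A) → A)):
                ¬((B → A) → A): α-rule — add (B → A), ¬A.
                × closes — contains both A and ¬A.
              branch 1.1.1.2 (add ¬B):
                (C → ¬A): β-rule — branch into ¬C  //  ¬A.
                  branch 1.1.1.2.1 (add ¬C):
                    × closes — contains both C and ¬C.
                  branch 1.1.1.2.2 (add ¬A):
                    × closes — contains both A and ¬A.
          branch 1.1.2 (add ¬C):
            × closes — contains both C and ¬C.
      branch 1.2 (add ¬(((B → A) → A) → ¬B), ¬(C → ¬A)):
        ¬(((B → A) → A) → ¬B): α-rule — add ((B → A) → A), ¬¬B.
        × closes — contains both B and ¬B.
  branch 2 (add ¬C, (¬(A ∨ ¬C) ∨ (¬C ∨ B))):
    ((((B → A) → A) → ¬B) ↔ (C → ¬A)): β-rule — branch into (((B → A) → A) → ¬B), (C → ¬A)  //  ¬(((B → A) → A) → ¬B), ¬(C → ¬A).
      branch 2.1 (add (((B → A) → A) → ¬B), (C → ¬A)):
        (¬(A ∨ ¬C) ∨ (¬C ∨ B)): β-rule — branch into ¬(A ∨ ¬C)  //  (¬C ∨ B).
          branch 2.1.1 (add ¬(A ∨ ¬C)):
            ¬(A ∨ ¬C): α-rule — add ¬A, ¬¬C.
            × closes — contains both C and ¬C.
          branch 2.1.2 (add (¬C ∨ B)):
            (((B → A) → A) → ¬B): β-rule — branch into ¬((B → A) → A)  //  ¬B.
              branch 2.1.2.1 (add ¬((B → A) → A)):
                ¬((B → A) → A): α-rule — add (B → A), ¬A.
                (C → ¬A): β-rule — branch into ¬C  //  ¬A.
                  branch 2.1.2.1.1 (add ¬C):
                    (¬C ∨ B): β-rule — branch into ¬C  //  B.
                      branch 2.1.2.1.1.1 (add ¬C):
                        (B → A): β-rule — branch into ¬B  //  A.
                          branch 2.1.2.1.1.1.1 (add ¬B):
                            ○ open, literals {A=F, B=F, C=F}.
                          branch 2.1.2.1.1.1.2 (add A):
                            × closes — contains both A and ¬A.
                      branch 2.1.2.1.1.2 (add B):
                        (B → A): β-rule — branch into ¬B  //  A.
                          branch 2.1.2.1.1.2.1 (add ¬B):
                            × closes — contains both B and ¬B.
                          branch 2.1.2.1.1.2.2 (add A):
                            × closes — contains both A and ¬A.
                  branch 2.1.2.1.2 (add ¬A):
                    (¬C ∨ B): β-rule — branch into ¬C  //  B.
                      branch 2.1.2.1.2.1 (add ¬C):
                        (B → A): β-rule — branch into ¬B  //  A.
                          branch 2.1.2.1.2.1.1 (add ¬B):
                            ○ open, literals {A=F, B=F, C=F}.
                          branch 2.1.2.1.2.1.2 (add A):
                            × closes — contains both A and ¬A.
                      branch 2.1.2.1.2.2 (add B):
                        (B → A): β-rule — branch into ¬B  //  A.
                          branch 2.1.2.1.2.2.1 (add ¬B):
                            × closes — contains both B and ¬B.
                          branch 2.1.2.1.2.2.2 (add A):
                            × closes — contains both A and ¬A.
              branch 2.1.2.2 (add ¬B):
                (C → ¬A): β-rule — branch into ¬C  //  ¬A.
                  branch 2.1.2.2.1 (add ¬C):
                    (¬C ∨ B): β-rule — branch into ¬C  //  B.
                      branch 2.1.2.2.1.1 (add ¬C):
                        ○ open, literals {B=F, C=F}.
                      branch 2.1.2.2.1.2 (add B):
                        × closes — contains both B and ¬B.
                  branch 2.1.2.2.2 (add ¬A):
                    (¬C ∨ B): β-rule — branch into ¬C  //  B.
                      branch 2.1.2.2.2.1 (add ¬C):
                        ○ open, literals {A=F, B=F, C=F}.
                      branch 2.1.2.2.2.2 (add B):
                        × closes — contains both B and ¬B.
      branch 2.2 (add ¬(((B → A) → A) → ¬B), ¬(C → ¬A)):
        ¬(((B → A) → A) → ¬B): α-rule — add ((B → A) → A), ¬¬B.
        ¬(C → ¬A): α-rule — add C, ¬¬A.
        × closes — contains both C and ¬C.
15 branches closed, 4 open.
Each open branch fixes some atoms; the unmentioned ones are free. Counting distinct full assignments: branch {A=F, B=F, C=F} (D) contributes 2 new; branch {A=F, B=F, C=F} (D) contributes 0 new; branch {B=F, C=F} (A, D) contributes 2 new; branch {A=F, B=F, C=F} (D) contributes 0 new. Total: 4.

4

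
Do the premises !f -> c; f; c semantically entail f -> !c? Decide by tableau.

No

Initial set: {(!f -> c); f; c; !(f -> !c)}.
!(f -> !c): α-rule — add f, !!c.
(!f -> c): β-rule — branch into !!f  //  c.
  branch 1 (add !!f):
    ○ open, literals {c=T, f=T}.
  branch 2 (add c):
    ○ open, literals {c=T, f=T}.
0 branches closed, 2 open.
An open branch gives a countermodel: c=T, f=T (unmentioned atoms arbitrary); the premises hold there but the conclusion fails.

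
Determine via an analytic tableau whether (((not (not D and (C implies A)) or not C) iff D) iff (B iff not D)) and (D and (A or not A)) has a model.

Satisfiable

Initial set: {T ((((not (not D and (C implies A)) or not C) iff D) iff (B iff not D)) and (D and (A or not A)))}.
T ((((not (not D and (C implies A)) or not C) iff D) iff (B iff not D)) and (D and (A or not A))): α-rule — add T (((not (not D and (C implies A)) or not C) iff D) iff (B iff not D)), T (D and (A or not A)).
T (D and (A or not A)): α-rule — add T D, T (A or not A).
T (((not (not D and (C implies A)) or not C) iff D) iff (B iff not D)): β-rule — branch into T ((not (not D and (C implies A)) or not C) iff D), T (B iff not D)  //  F ((not (not D and (C implies A)) or not C) iff D), F (B iff not D).
  branch 1 (add T ((not (not D and (C implies A)) or not C) iff D), T (B iff not D)):
    T (A or not A): β-rule — branch into T A  //  T not A.
      branch 1.1 (add T A):
        T ((not (not D and (C implies A)) or not C) iff D): β-rule — branch into T (not (not D and (C implies A)) or not C), T D  //  F (not (not D and (C implies A)) or not C), F D.
          branch 1.1.1 (add T (not (not D and (C implies A)) or not C), T D):
            T (B iff not D): β-rule — branch into T B, T not D  //  F B, F not D.
              branch 1.1.1.1 (add T B, T not D):
                × closes — contains both D and not D.
              branch 1.1.1.2 (add F B, F not D):
                T (not (not D and (C implies A)) or not C): β-rule — branch into T not (not D and (C implies A))  //  T not C.
                  branch 1.1.1.2.1 (add T not (not D and (C implies A))):
                    T not (not D and (C implies A)): β-rule — branch into F not D  //  F (C implies A).
                      branch 1.1.1.2.1.1 (add F not D):
                        ○ open, literals {A=true, B=false, D=true}.
                      branch 1.1.1.2.1.2 (add F (C implies A)):
                        F (C implies A): α-rule — add T C, F A.
                        × closes — contains both A and not A.
                  branch 1.1.1.2.2 (add T not C):
                    ○ open, literals {A=true, B=false, C=false, D=true}.
          branch 1.1.2 (add F (not (not D and (C implies A)) or not C), F D):
            × closes — contains both D and not D.
      branch 1.2 (add T not A):
        T ((not (not D and (C implies A)) or not C) iff D): β-rule — branch into T (not (not D and (C implies A)) or not C), T D  //  F (not (not D and (C implies A)) or not C), F D.
          branch 1.2.1 (add T (not (not D and (C implies A)) or not C), T D):
            T (B iff not D): β-rule — branch into T B, T not D  //  F B, F not D.
              branch 1.2.1.1 (add T B, T not D):
                × closes — contains both D and not D.
              branch 1.2.1.2 (add F B, F not D):
                T (not (not D and (C implies A)) or not C): β-rule — branch into T not (not D and (C implies A))  //  T not C.
                  branch 1.2.1.2.1 (add T not (not D and (C implies A))):
                    T not (not D and (C implies A)): β-rule — branch into F not D  //  F (C implies A).
                      branch 1.2.1.2.1.1 (add F not D):
                        ○ open, literals {A=false, B=false, D=true}.
                      branch 1.2.1.2.1.2 (add F (C implies A)):
                        F (C implies A): α-rule — add T C, F A.
                        ○ open, literals {A=false, B=false, C=true, D=true}.
                  branch 1.2.1.2.2 (add T not C):
                    ○ open, literals {A=false, B=false, C=false, D=true}.
          branch 1.2.2 (add F (not (not D and (C implies A)) or not C), F D):
            × closes — contains both D and not D.
  branch 2 (add F ((not (not D and (C implies A)) or not C) iff D), F (B iff not D)):
    T (A or not A): β-rule — branch into T A  //  T not A.
      branch 2.1 (add T A):
        F ((not (not D and (C implies A)) or not C) iff D): β-rule — branch into T (not (not D and (C implies A)) or not C), F D  //  F (not (not D and (C implies A)) or not C), T D.
          branch 2.1.1 (add T (not (not D and (C implies A)) or not C), F D):
            × closes — contains both D and not D.
          branch 2.1.2 (add F (not (not D and (C implies A)) or not C), T D):
            F (not (not D and (C implies A)) or not C): α-rule — add F not (not D and (C implies A)), F not C.
            F not (not D and (C implies A)): α-rule — add T not D, T (C implies A).
            × closes — contains both D and not D.
      branch 2.2 (add T not A):
        F ((not (not D and (C implies A)) or not C) iff D): β-rule — branch into T (not (not D and (C implies A)) or not C), F D  //  F (not (not D and (C implies A)) or not C), T D.
          branch 2.2.1 (add T (not (not D and (C implies A)) or not C), F D):
            × closes — contains both D and not D.
          branch 2.2.2 (add F (not (not D and (C implies A)) or not C), T D):
            F (not (not D and (C implies A)) or not C): α-rule — add F not (not D and (C implies A)), F not C.
            F not (not D and (C implies A)): α-rule — add T not D, T (C implies A).
            × closes — contains both D and not D.
9 branches closed, 5 open.
An open branch gives a satisfying assignment: A=true, B=false, D=true.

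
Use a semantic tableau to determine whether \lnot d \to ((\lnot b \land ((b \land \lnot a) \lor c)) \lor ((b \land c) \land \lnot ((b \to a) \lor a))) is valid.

Assume the negation and expand:
Initial set: {F (\lnot d \to ((\lnot b \land ((b \land \lnot a) \lor c)) \lor ((b \land c) \land \lnot ((b \to a) \lor a))))}.
F (\lnot d \to ((\lnot b \land ((b \land \lnot a) \lor c)) \lor ((b \land c) \land \lnot ((b \to a) \lor a)))): α-rule — add T \lnot d, F ((\lnot b \land ((b \land \lnot a) \lor c)) \lor ((b \land c) \land \lnot ((b \to a) \lor a))).
F ((\lnot b \land ((b \land \lnot a) \lor c)) \lor ((b \land c) \land \lnot ((b \to a) \lor a))): α-rule — add F (\lnot b \land ((b \land \lnot a) \lor c)), F ((b \land c) \land \lnot ((b \to a) \lor a)).
F (\lnot b \land ((b \land \lnot a) \lor c)): β-rule — branch into F \lnot b  //  F ((b \land \lnot a) \lor c).
  branch 1 (add F \lnot b):
    F ((b \land c) \land \lnot ((b \to a) \lor a)): β-rule — branch into F (b \land c)  //  F \lnot ((b \to a) \lor a).
      branch 1.1 (add F (b \land c)):
        F (b \land c): β-rule — branch into F b  //  F c.
          branch 1.1.1 (add F b):
            × closes — contains both b and \lnot b.
          branch 1.1.2 (add F c):
            ○ open, literals {b=1, c=0, d=0}.
      branch 1.2 (add F \lnot ((b \to a) \lor a)):
        F \lnot ((b \to a) \lor a): β-rule — branch into T (b \to a)  //  T a.
          branch 1.2.1 (add T (b \to a)):
            T (b \to a): β-rule — branch into F b  //  T a.
              branch 1.2.1.1 (add F b):
                × closes — contains both b and \lnot b.
              branch 1.2.1.2 (add T a):
                ○ open, literals {a=1, b=1, d=0}.
          branch 1.2.2 (add T a):
            ○ open, literals {a=1, b=1, d=0}.
  branch 2 (add F ((b \land \lnot a) \lor c)):
    F ((b \land \lnot a) \lor c): α-rule — add F (b \land \lnot a), F c.
    F ((b \land c) \land \lnot ((b \to a) \lor a)): β-rule — branch into F (b \land c)  //  F \lnot ((b \to a) \lor a).
      branch 2.1 (add F (b \land c)):
        F (b \land \lnot a): β-rule — branch into F b  //  F \lnot a.
          branch 2.1.1 (add F b):
            F (b \land c): β-rule — branch into F b  //  F c.
              branch 2.1.1.1 (add F b):
                ○ open, literals {b=0, c=0, d=0}.
              branch 2.1.1.2 (add F c):
                ○ open, literals {b=0, c=0, d=0}.
          branch 2.1.2 (add F \lnot a):
            F (b \land c): β-rule — branch into F b  //  F c.
              branch 2.1.2.1 (add F b):
                ○ open, literals {a=1, b=0, c=0, d=0}.
              branch 2.1.2.2 (add F c):
                ○ open, literals {a=1, c=0, d=0}.
      branch 2.2 (add F \lnot ((b \to a) \lor a)):
        F (b \land \lnot a): β-rule — branch into F b  //  F \lnot a.
          branch 2.2.1 (add F b):
            F \lnot ((b \to a) \lor a): β-rule — branch into T (b \to a)  //  T a.
              branch 2.2.1.1 (add T (b \to a)):
                T (b \to a): β-rule — branch into F b  //  T a.
                  branch 2.2.1.1.1 (add F b):
                    ○ open, literals {b=0, c=0, d=0}.
                  branch 2.2.1.1.2 (add T a):
                    ○ open, literals {a=1, b=0, c=0, d=0}.
              branch 2.2.1.2 (add T a):
                ○ open, literals {a=1, b=0, c=0, d=0}.
          branch 2.2.2 (add F \lnot a):
            F \lnot ((b \to a) \lor a): β-rule — branch into T (b \to a)  //  T a.
              branch 2.2.2.1 (add T (b \to a)):
                T (b \to a): β-rule — branch into F b  //  T a.
                  branch 2.2.2.1.1 (add F b):
                    ○ open, literals {a=1, b=0, c=0, d=0}.
                  branch 2.2.2.1.2 (add T a):
                    ○ open, literals {a=1, c=0, d=0}.
              branch 2.2.2.2 (add T a):
                ○ open, literals {a=1, c=0, d=0}.
2 branches closed, 13 open.
An open branch gives a countermodel: b=1, c=0, d=0 (unmentioned atoms arbitrary); under it the original formula is false.

Not valid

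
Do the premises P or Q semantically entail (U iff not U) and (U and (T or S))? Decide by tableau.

Initial set: {(P or Q); not ((U iff not U) and (U and (T or S)))}.
(P or Q): β-rule — branch into P  //  Q.
  branch 1 (add P):
    not ((U iff not U) and (U and (T or S))): β-rule — branch into not (U iff not U)  //  not (U and (T or S)).
      branch 1.1 (add not (U iff not U)):
        not (U iff not U): β-rule — branch into U, not not U  //  not U, not U.
          branch 1.1.1 (add U, not not U):
            ○ open, literals {P=T, U=T}.
          branch 1.1.2 (add not U, not U):
            ○ open, literals {P=T, U=F}.
      branch 1.2 (add not (U and (T or S))):
        not (U and (T or S)): β-rule — branch into not U  //  not (T or S).
          branch 1.2.1 (add not U):
            ○ open, literals {P=T, U=F}.
          branch 1.2.2 (add not (T or S)):
            not (T or S): α-rule — add not T, not S.
            ○ open, literals {P=T, S=F, T=F}.
  branch 2 (add Q):
    not ((U iff not U) and (U and (T or S))): β-rule — branch into not (U iff not U)  //  not (U and (T or S)).
      branch 2.1 (add not (U iff not U)):
        not (U iff not U): β-rule — branch into U, not not U  //  not U, not U.
          branch 2.1.1 (add U, not not U):
            ○ open, literals {Q=T, U=T}.
          branch 2.1.2 (add not U, not U):
            ○ open, literals {Q=T, U=F}.
      branch 2.2 (add not (U and (T or S))):
        not (U and (T or S)): β-rule — branch into not U  //  not (T or S).
          branch 2.2.1 (add not U):
            ○ open, literals {Q=T, U=F}.
          branch 2.2.2 (add not (T or S)):
            not (T or S): α-rule — add not T, not S.
            ○ open, literals {Q=T, S=F, T=F}.
0 branches closed, 8 open.
An open branch gives a countermodel: P=T, U=T (unmentioned atoms arbitrary); the premises hold there but the conclusion fails.

No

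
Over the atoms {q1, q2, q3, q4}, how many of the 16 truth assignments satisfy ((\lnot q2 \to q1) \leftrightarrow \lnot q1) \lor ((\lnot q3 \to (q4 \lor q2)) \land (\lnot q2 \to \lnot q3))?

10

Initial set: {(((\lnot q2 \to q1) \leftrightarrow \lnot q1) \lor ((\lnot q3 \to (q4 \lor q2)) \land (\lnot q2 \to \lnot q3)))}.
(((\lnot q2 \to q1) \leftrightarrow \lnot q1) \lor ((\lnot q3 \to (q4 \lor q2)) \land (\lnot q2 \to \lnot q3))): β-rule — branch into ((\lnot q2 \to q1) \leftrightarrow \lnot q1)  //  ((\lnot q3 \to (q4 \lor q2)) \land (\lnot q2 \to \lnot q3)).
  branch 1 (add ((\lnot q2 \to q1) \leftrightarrow \lnot q1)):
    ((\lnot q2 \to q1) \leftrightarrow \lnot q1): β-rule — branch into (\lnot q2 \to q1), \lnot q1  //  \lnot (\lnot q2 \to q1), \lnot \lnot q1.
      branch 1.1 (add (\lnot q2 \to q1), \lnot q1):
        (\lnot q2 \to q1): β-rule — branch into \lnot \lnot q2  //  q1.
          branch 1.1.1 (add \lnot \lnot q2):
            ○ open, literals {q1=F, q2=T}.
          branch 1.1.2 (add q1):
            × closes — contains both q1 and \lnot q1.
      branch 1.2 (add \lnot (\lnot q2 \to q1), \lnot \lnot q1):
        \lnot (\lnot q2 \to q1): α-rule — add \lnot q2, \lnot q1.
        × closes — contains both q1 and \lnot q1.
  branch 2 (add ((\lnot q3 \to (q4 \lor q2)) \land (\lnot q2 \to \lnot q3))):
    ((\lnot q3 \to (q4 \lor q2)) \land (\lnot q2 \to \lnot q3)): α-rule — add (\lnot q3 \to (q4 \lor q2)), (\lnot q2 \to \lnot q3).
    (\lnot q3 \to (q4 \lor q2)): β-rule — branch into \lnot \lnot q3  //  (q4 \lor q2).
      branch 2.1 (add \lnot \lnot q3):
        (\lnot q2 \to \lnot q3): β-rule — branch into \lnot \lnot q2  //  \lnot q3.
          branch 2.1.1 (add \lnot \lnot q2):
            ○ open, literals {q2=T, q3=T}.
          branch 2.1.2 (add \lnot q3):
            × closes — contains both q3 and \lnot q3.
      branch 2.2 (add (q4 \lor q2)):
        (\lnot q2 \to \lnot q3): β-rule — branch into \lnot \lnot q2  //  \lnot q3.
          branch 2.2.1 (add \lnot \lnot q2):
            (q4 \lor q2): β-rule — branch into q4  //  q2.
              branch 2.2.1.1 (add q4):
                ○ open, literals {q2=T, q4=T}.
              branch 2.2.1.2 (add q2):
                ○ open, literals {q2=T}.
          branch 2.2.2 (add \lnot q3):
            (q4 \lor q2): β-rule — branch into q4  //  q2.
              branch 2.2.2.1 (add q4):
                ○ open, literals {q3=F, q4=T}.
              branch 2.2.2.2 (add q2):
                ○ open, literals {q2=T, q3=F}.
3 branches closed, 6 open.
Each open branch fixes some atoms; the unmentioned ones are free. Counting distinct full assignments: branch {q1=F, q2=T} (q3, q4) contributes 4 new; branch {q2=T, q3=T} (q1, q4) contributes 2 new; branch {q2=T, q4=T} (q1, q3) contributes 1 new; branch {q2=T} (q1, q3, q4) contributes 1 new; branch {q3=F, q4=T} (q1, q2) contributes 2 new; branch {q2=T, q3=F} (q1, q4) contributes 0 new. Total: 10.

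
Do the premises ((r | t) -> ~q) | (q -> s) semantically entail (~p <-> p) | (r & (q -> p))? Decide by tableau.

No

Initial set: {(((r | t) -> ~q) | (q -> s)); ~((~p <-> p) | (r & (q -> p)))}.
~((~p <-> p) | (r & (q -> p))): α-rule — add ~(~p <-> p), ~(r & (q -> p)).
(((r | t) -> ~q) | (q -> s)): β-rule — branch into ((r | t) -> ~q)  //  (q -> s).
  branch 1 (add ((r | t) -> ~q)):
    ~(~p <-> p): β-rule — branch into ~p, ~p  //  ~~p, p.
      branch 1.1 (add ~p, ~p):
        ~(r & (q -> p)): β-rule — branch into ~r  //  ~(q -> p).
          branch 1.1.1 (add ~r):
            ((r | t) -> ~q): β-rule — branch into ~(r | t)  //  ~q.
              branch 1.1.1.1 (add ~(r | t)):
                ~(r | t): α-rule — add ~r, ~t.
                ○ open, literals {p=0, r=0, t=0}.
              branch 1.1.1.2 (add ~q):
                ○ open, literals {p=0, q=0, r=0}.
          branch 1.1.2 (add ~(q -> p)):
            ~(q -> p): α-rule — add q, ~p.
            ((r | t) -> ~q): β-rule — branch into ~(r | t)  //  ~q.
              branch 1.1.2.1 (add ~(r | t)):
                ~(r | t): α-rule — add ~r, ~t.
                ○ open, literals {p=0, q=1, r=0, t=0}.
              branch 1.1.2.2 (add ~q):
                × closes — contains both q and ~q.
      branch 1.2 (add ~~p, p):
        ~(r & (q -> p)): β-rule — branch into ~r  //  ~(q -> p).
          branch 1.2.1 (add ~r):
            ((r | t) -> ~q): β-rule — branch into ~(r | t)  //  ~q.
              branch 1.2.1.1 (add ~(r | t)):
                ~(r | t): α-rule — add ~r, ~t.
                ○ open, literals {p=1, r=0, t=0}.
              branch 1.2.1.2 (add ~q):
                ○ open, literals {p=1, q=0, r=0}.
          branch 1.2.2 (add ~(q -> p)):
            ~(q -> p): α-rule — add q, ~p.
            × closes — contains both p and ~p.
  branch 2 (add (q -> s)):
    ~(~p <-> p): β-rule — branch into ~p, ~p  //  ~~p, p.
      branch 2.1 (add ~p, ~p):
        ~(r & (q -> p)): β-rule — branch into ~r  //  ~(q -> p).
          branch 2.1.1 (add ~r):
            (q -> s): β-rule — branch into ~q  //  s.
              branch 2.1.1.1 (add ~q):
                ○ open, literals {p=0, q=0, r=0}.
              branch 2.1.1.2 (add s):
                ○ open, literals {p=0, r=0, s=1}.
          branch 2.1.2 (add ~(q -> p)):
            ~(q -> p): α-rule — add q, ~p.
            (q -> s): β-rule — branch into ~q  //  s.
              branch 2.1.2.1 (add ~q):
                × closes — contains both q and ~q.
              branch 2.1.2.2 (add s):
                ○ open, literals {p=0, q=1, s=1}.
      branch 2.2 (add ~~p, p):
        ~(r & (q -> p)): β-rule — branch into ~r  //  ~(q -> p).
          branch 2.2.1 (add ~r):
            (q -> s): β-rule — branch into ~q  //  s.
              branch 2.2.1.1 (add ~q):
                ○ open, literals {p=1, q=0, r=0}.
              branch 2.2.1.2 (add s):
                ○ open, literals {p=1, r=0, s=1}.
          branch 2.2.2 (add ~(q -> p)):
            ~(q -> p): α-rule — add q, ~p.
            × closes — contains both p and ~p.
4 branches closed, 10 open.
An open branch gives a countermodel: p=0, r=0, t=0 (unmentioned atoms arbitrary); the premises hold there but the conclusion fails.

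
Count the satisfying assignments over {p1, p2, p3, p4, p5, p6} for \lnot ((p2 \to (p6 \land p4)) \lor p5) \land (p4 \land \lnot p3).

Initial set: {T (\lnot ((p2 \to (p6 \land p4)) \lor p5) \land (p4 \land \lnot p3))}.
T (\lnot ((p2 \to (p6 \land p4)) \lor p5) \land (p4 \land \lnot p3)): α-rule — add T \lnot ((p2 \to (p6 \land p4)) \lor p5), T (p4 \land \lnot p3).
T \lnot ((p2 \to (p6 \land p4)) \lor p5): α-rule — add F (p2 \to (p6 \land p4)), F p5.
T (p4 \land \lnot p3): α-rule — add T p4, T \lnot p3.
F (p2 \to (p6 \land p4)): α-rule — add T p2, F (p6 \land p4).
F (p6 \land p4): β-rule — branch into F p6  //  F p4.
  branch 1 (add F p6):
    ○ open, literals {p2=true, p3=false, p4=true, p5=false, p6=false}.
  branch 2 (add F p4):
    × closes — contains both p4 and \lnot p4.
1 branch closed, 1 open.
Each open branch fixes some atoms; the unmentioned ones are free. Counting distinct full assignments: branch {p2=true, p3=false, p4=true, p5=false, p6=false} (p1) contributes 2 new. Total: 2.

2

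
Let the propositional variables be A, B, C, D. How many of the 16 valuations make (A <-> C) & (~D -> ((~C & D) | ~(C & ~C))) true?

Initial set: {T ((A <-> C) & (~D -> ((~C & D) | ~(C & ~C))))}.
T ((A <-> C) & (~D -> ((~C & D) | ~(C & ~C)))): α-rule — add T (A <-> C), T (~D -> ((~C & D) | ~(C & ~C))).
T (A <-> C): β-rule — branch into T A, T C  //  F A, F C.
  branch 1 (add T A, T C):
    T (~D -> ((~C & D) | ~(C & ~C))): β-rule — branch into F ~D  //  T ((~C & D) | ~(C & ~C)).
      branch 1.1 (add F ~D):
        ○ open, literals {A=1, C=1, D=1}.
      branch 1.2 (add T ((~C & D) | ~(C & ~C))):
        T ((~C & D) | ~(C & ~C)): β-rule — branch into T (~C & D)  //  T ~(C & ~C).
          branch 1.2.1 (add T (~C & D)):
            T (~C & D): α-rule — add T ~C, T D.
            × closes — contains both C and ~C.
          branch 1.2.2 (add T ~(C & ~C)):
            T ~(C & ~C): β-rule — branch into F C  //  F ~C.
              branch 1.2.2.1 (add F C):
                × closes — contains both C and ~C.
              branch 1.2.2.2 (add F ~C):
                ○ open, literals {A=1, C=1}.
  branch 2 (add F A, F C):
    T (~D -> ((~C & D) | ~(C & ~C))): β-rule — branch into F ~D  //  T ((~C & D) | ~(C & ~C)).
      branch 2.1 (add F ~D):
        ○ open, literals {A=0, C=0, D=1}.
      branch 2.2 (add T ((~C & D) | ~(C & ~C))):
        T ((~C & D) | ~(C & ~C)): β-rule — branch into T (~C & D)  //  T ~(C & ~C).
          branch 2.2.1 (add T (~C & D)):
            T (~C & D): α-rule — add T ~C, T D.
            ○ open, literals {A=0, C=0, D=1}.
          branch 2.2.2 (add T ~(C & ~C)):
            T ~(C & ~C): β-rule — branch into F C  //  F ~C.
              branch 2.2.2.1 (add F C):
                ○ open, literals {A=0, C=0}.
              branch 2.2.2.2 (add F ~C):
                × closes — contains both C and ~C.
3 branches closed, 5 open.
Each open branch fixes some atoms; the unmentioned ones are free. Counting distinct full assignments: branch {A=1, C=1, D=1} (B) contributes 2 new; branch {A=1, C=1} (B, D) contributes 2 new; branch {A=0, C=0, D=1} (B) contributes 2 new; branch {A=0, C=0, D=1} (B) contributes 0 new; branch {A=0, C=0} (B, D) contributes 2 new. Total: 8.

8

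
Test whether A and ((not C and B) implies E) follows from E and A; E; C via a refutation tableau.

Yes

Initial set: {(E and A); E; C; not (A and ((not C and B) implies E))}.
(E and A): α-rule — add E, A.
not (A and ((not C and B) implies E)): β-rule — branch into not A  //  not ((not C and B) implies E).
  branch 1 (add not A):
    × closes — contains both A and not A.
  branch 2 (add not ((not C and B) implies E)):
    not ((not C and B) implies E): α-rule — add (not C and B), not E.
    × closes — contains both E and not E.
All 2 branches close.
Every branch closed, so the premises entail the conclusion.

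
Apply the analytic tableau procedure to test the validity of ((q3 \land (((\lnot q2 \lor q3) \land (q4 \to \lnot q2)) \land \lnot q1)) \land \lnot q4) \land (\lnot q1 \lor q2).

Assume the negation and expand:
Initial set: {\lnot (((q3 \land (((\lnot q2 \lor q3) \land (q4 \to \lnot q2)) \land \lnot q1)) \land \lnot q4) \land (\lnot q1 \lor q2))}.
\lnot (((q3 \land (((\lnot q2 \lor q3) \land (q4 \to \lnot q2)) \land \lnot q1)) \land \lnot q4) \land (\lnot q1 \lor q2)): β-rule — branch into \lnot ((q3 \land (((\lnot q2 \lor q3) \land (q4 \to \lnot q2)) \land \lnot q1)) \land \lnot q4)  //  \lnot (\lnot q1 \lor q2).
  branch 1 (add \lnot ((q3 \land (((\lnot q2 \lor q3) \land (q4 \to \lnot q2)) \land \lnot q1)) \land \lnot q4)):
    \lnot ((q3 \land (((\lnot q2 \lor q3) \land (q4 \to \lnot q2)) \land \lnot q1)) \land \lnot q4): β-rule — branch into \lnot (q3 \land (((\lnot q2 \lor q3) \land (q4 \to \lnot q2)) \land \lnot q1))  //  \lnot \lnot q4.
      branch 1.1 (add \lnot (q3 \land (((\lnot q2 \lor q3) \land (q4 \to \lnot q2)) \land \lnot q1))):
        \lnot (q3 \land (((\lnot q2 \lor q3) \land (q4 \to \lnot q2)) \land \lnot q1)): β-rule — branch into \lnot q3  //  \lnot (((\lnot q2 \lor q3) \land (q4 \to \lnot q2)) \land \lnot q1).
          branch 1.1.1 (add \lnot q3):
            ○ open, literals {q3=F}.
          branch 1.1.2 (add \lnot (((\lnot q2 \lor q3) \land (q4 \to \lnot q2)) \land \lnot q1)):
            \lnot (((\lnot q2 \lor q3) \land (q4 \to \lnot q2)) \land \lnot q1): β-rule — branch into \lnot ((\lnot q2 \lor q3) \land (q4 \to \lnot q2))  //  \lnot \lnot q1.
              branch 1.1.2.1 (add \lnot ((\lnot q2 \lor q3) \land (q4 \to \lnot q2))):
                \lnot ((\lnot q2 \lor q3) \land (q4 \to \lnot q2)): β-rule — branch into \lnot (\lnot q2 \lor q3)  //  \lnot (q4 \to \lnot q2).
                  branch 1.1.2.1.1 (add \lnot (\lnot q2 \lor q3)):
                    \lnot (\lnot q2 \lor q3): α-rule — add \lnot \lnot q2, \lnot q3.
                    ○ open, literals {q2=T, q3=F}.
                  branch 1.1.2.1.2 (add \lnot (q4 \to \lnot q2)):
                    \lnot (q4 \to \lnot q2): α-rule — add q4, \lnot \lnot q2.
                    ○ open, literals {q2=T, q4=T}.
              branch 1.1.2.2 (add \lnot \lnot q1):
                ○ open, literals {q1=T}.
      branch 1.2 (add \lnot \lnot q4):
        ○ open, literals {q4=T}.
  branch 2 (add \lnot (\lnot q1 \lor q2)):
    \lnot (\lnot q1 \lor q2): α-rule — add \lnot \lnot q1, \lnot q2.
    ○ open, literals {q1=T, q2=F}.
0 branches closed, 6 open.
An open branch gives a countermodel: q3=F (unmentioned atoms arbitrary); under it the original formula is false.

Not valid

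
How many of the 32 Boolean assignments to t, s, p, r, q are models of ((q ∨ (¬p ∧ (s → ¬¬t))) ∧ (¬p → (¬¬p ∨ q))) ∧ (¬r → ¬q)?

8

Initial set: {(((q ∨ (¬p ∧ (s → ¬¬t))) ∧ (¬p → (¬¬p ∨ q))) ∧ (¬r → ¬q))}.
(((q ∨ (¬p ∧ (s → ¬¬t))) ∧ (¬p → (¬¬p ∨ q))) ∧ (¬r → ¬q)): α-rule — add ((q ∨ (¬p ∧ (s → ¬¬t))) ∧ (¬p → (¬¬p ∨ q))), (¬r → ¬q).
((q ∨ (¬p ∧ (s → ¬¬t))) ∧ (¬p → (¬¬p ∨ q))): α-rule — add (q ∨ (¬p ∧ (s → ¬¬t))), (¬p → (¬¬p ∨ q)).
(¬r → ¬q): β-rule — branch into ¬¬r  //  ¬q.
  branch 1 (add ¬¬r):
    (q ∨ (¬p ∧ (s → ¬¬t))): β-rule — branch into q  //  (¬p ∧ (s → ¬¬t)).
      branch 1.1 (add q):
        (¬p → (¬¬p ∨ q)): β-rule — branch into ¬¬p  //  (¬¬p ∨ q).
          branch 1.1.1 (add ¬¬p):
            ○ open, literals {p=true, q=true, r=true}.
          branch 1.1.2 (add (¬¬p ∨ q)):
            (¬¬p ∨ q): β-rule — branch into ¬¬p  //  q.
              branch 1.1.2.1 (add ¬¬p):
                ¬¬p: drop double negation, giving p.
                ○ open, literals {p=true, q=true, r=true}.
              branch 1.1.2.2 (add q):
                ○ open, literals {q=true, r=true}.
      branch 1.2 (add (¬p ∧ (s → ¬¬t))):
        (¬p ∧ (s → ¬¬t)): α-rule — add ¬p, (s → ¬¬t).
        (¬p → (¬¬p ∨ q)): β-rule — branch into ¬¬p  //  (¬¬p ∨ q).
          branch 1.2.1 (add ¬¬p):
            × closes — contains both p and ¬p.
          branch 1.2.2 (add (¬¬p ∨ q)):
            (s → ¬¬t): β-rule — branch into ¬s  //  ¬¬t.
              branch 1.2.2.1 (add ¬s):
                (¬¬p ∨ q): β-rule — branch into ¬¬p  //  q.
                  branch 1.2.2.1.1 (add ¬¬p):
                    ¬¬p: drop double negation, giving p.
                    × closes — contains both p and ¬p.
                  branch 1.2.2.1.2 (add q):
                    ○ open, literals {p=false, q=true, r=true, s=false}.
              branch 1.2.2.2 (add ¬¬t):
                ¬¬t: drop double negation, giving t.
                (¬¬p ∨ q): β-rule — branch into ¬¬p  //  q.
                  branch 1.2.2.2.1 (add ¬¬p):
                    ¬¬p: drop double negation, giving p.
                    × closes — contains both p and ¬p.
                  branch 1.2.2.2.2 (add q):
                    ○ open, literals {p=false, q=true, r=true, t=true}.
  branch 2 (add ¬q):
    (q ∨ (¬p ∧ (s → ¬¬t))): β-rule — branch into q  //  (¬p ∧ (s → ¬¬t)).
      branch 2.1 (add q):
        × closes — contains both q and ¬q.
      branch 2.2 (add (¬p ∧ (s → ¬¬t))):
        (¬p ∧ (s → ¬¬t)): α-rule — add ¬p, (s → ¬¬t).
        (¬p → (¬¬p ∨ q)): β-rule — branch into ¬¬p  //  (¬¬p ∨ q).
          branch 2.2.1 (add ¬¬p):
            × closes — contains both p and ¬p.
          branch 2.2.2 (add (¬¬p ∨ q)):
            (s → ¬¬t): β-rule — branch into ¬s  //  ¬¬t.
              branch 2.2.2.1 (add ¬s):
                (¬¬p ∨ q): β-rule — branch into ¬¬p  //  q.
                  branch 2.2.2.1.1 (add ¬¬p):
                    ¬¬p: drop double negation, giving p.
                    × closes — contains both p and ¬p.
                  branch 2.2.2.1.2 (add q):
                    × closes — contains both q and ¬q.
              branch 2.2.2.2 (add ¬¬t):
                ¬¬t: drop double negation, giving t.
                (¬¬p ∨ q): β-rule — branch into ¬¬p  //  q.
                  branch 2.2.2.2.1 (add ¬¬p):
                    ¬¬p: drop double negation, giving p.
                    × closes — contains both p and ¬p.
                  branch 2.2.2.2.2 (add q):
                    × closes — contains both q and ¬q.
9 branches closed, 5 open.
Each open branch fixes some atoms; the unmentioned ones are free. Counting distinct full assignments: branch {p=true, q=true, r=true} (t, s) contributes 4 new; branch {p=true, q=true, r=true} (t, s) contributes 0 new; branch {q=true, r=true} (t, s, p) contributes 4 new; branch {p=false, q=true, r=true, s=false} (t) contributes 0 new; branch {p=false, q=true, r=true, t=true} (s) contributes 0 new. Total: 8.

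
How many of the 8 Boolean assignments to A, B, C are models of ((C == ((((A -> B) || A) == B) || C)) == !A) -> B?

Initial set: {(((C == ((((A -> B) || A) == B) || C)) == !A) -> B)}.
(((C == ((((A -> B) || A) == B) || C)) == !A) -> B): β-rule — branch into !((C == ((((A -> B) || A) == B) || C)) == !A)  //  B.
  branch 1 (add !((C == ((((A -> B) || A) == B) || C)) == !A)):
    !((C == ((((A -> B) || A) == B) || C)) == !A): β-rule — branch into (C == ((((A -> B) || A) == B) || C)), !!A  //  !(C == ((((A -> B) || A) == B) || C)), !A.
      branch 1.1 (add (C == ((((A -> B) || A) == B) || C)), !!A):
        (C == ((((A -> B) || A) == B) || C)): β-rule — branch into C, ((((A -> B) || A) == B) || C)  //  !C, !((((A -> B) || A) == B) || C).
          branch 1.1.1 (add C, ((((A -> B) || A) == B) || C)):
            ((((A -> B) || A) == B) || C): β-rule — branch into (((A -> B) || A) == B)  //  C.
              branch 1.1.1.1 (add (((A -> B) || A) == B)):
                (((A -> B) || A) == B): β-rule — branch into ((A -> B) || A), B  //  !((A -> B) || A), !B.
                  branch 1.1.1.1.1 (add ((A -> B) || A), B):
                    ((A -> B) || A): β-rule — branch into (A -> B)  //  A.
                      branch 1.1.1.1.1.1 (add (A -> B)):
                        (A -> B): β-rule — branch into !A  //  B.
                          branch 1.1.1.1.1.1.1 (add !A):
                            × closes — contains both A and !A.
                          branch 1.1.1.1.1.1.2 (add B):
                            ○ open, literals {A=true, B=true, C=true}.
                      branch 1.1.1.1.1.2 (add A):
                        ○ open, literals {A=true, B=true, C=true}.
                  branch 1.1.1.1.2 (add !((A -> B) || A), !B):
                    !((A -> B) || A): α-rule — add !(A -> B), !A.
                    × closes — contains both A and !A.
              branch 1.1.1.2 (add C):
                ○ open, literals {A=true, C=true}.
          branch 1.1.2 (add !C, !((((A -> B) || A) == B) || C)):
            !((((A -> B) || A) == B) || C): α-rule — add !(((A -> B) || A) == B), !C.
            !(((A -> B) || A) == B): β-rule — branch into ((A -> B) || A), !B  //  !((A -> B) || A), B.
              branch 1.1.2.1 (add ((A -> B) || A), !B):
                ((A -> B) || A): β-rule — branch into (A -> B)  //  A.
                  branch 1.1.2.1.1 (add (A -> B)):
                    (A -> B): β-rule — branch into !A  //  B.
                      branch 1.1.2.1.1.1 (add !A):
                        × closes — contains both A and !A.
                      branch 1.1.2.1.1.2 (add B):
                        × closes — contains both B and !B.
                  branch 1.1.2.1.2 (add A):
                    ○ open, literals {A=true, B=false, C=false}.
              branch 1.1.2.2 (add !((A -> B) || A), B):
                !((A -> B) || A): α-rule — add !(A -> B), !A.
                × closes — contains both A and !A.
      branch 1.2 (add !(C == ((((A -> B) || A) == B) || C)), !A):
        !(C == ((((A -> B) || A) == B) || C)): β-rule — branch into C, !((((A -> B) || A) == B) || C)  //  !C, ((((A -> B) || A) == B) || C).
          branch 1.2.1 (add C, !((((A -> B) || A) == B) || C)):
            !((((A -> B) || A) == B) || C): α-rule — add !(((A -> B) || A) == B), !C.
            × closes — contains both C and !C.
          branch 1.2.2 (add !C, ((((A -> B) || A) == B) || C)):
            ((((A -> B) || A) == B) || C): β-rule — branch into (((A -> B) || A) == B)  //  C.
              branch 1.2.2.1 (add (((A -> B) || A) == B)):
                (((A -> B) || A) == B): β-rule — branch into ((A -> B) || A), B  //  !((A -> B) || A), !B.
                  branch 1.2.2.1.1 (add ((A -> B) || A), B):
                    ((A -> B) || A): β-rule — branch into (A -> B)  //  A.
                      branch 1.2.2.1.1.1 (add (A -> B)):
                        (A -> B): β-rule — branch into !A  //  B.
                          branch 1.2.2.1.1.1.1 (add !A):
                            ○ open, literals {A=false, B=true, C=false}.
                          branch 1.2.2.1.1.1.2 (add B):
                            ○ open, literals {A=false, B=true, C=false}.
                      branch 1.2.2.1.1.2 (add A):
                        × closes — contains both A and !A.
                  branch 1.2.2.1.2 (add !((A -> B) || A), !B):
                    !((A -> B) || A): α-rule — add !(A -> B), !A.
                    !(A -> B): α-rule — add A, !B.
                    × closes — contains both A and !A.
              branch 1.2.2.2 (add C):
                × closes — contains both C and !C.
  branch 2 (add B):
    ○ open, literals {B=true}.
9 branches closed, 7 open.
Each open branch fixes some atoms; the unmentioned ones are free. Counting distinct full assignments: branch {A=true, B=true, C=true} (none free) contributes 1 new; branch {A=true, B=true, C=true} (none free) contributes 0 new; branch {A=true, C=true} (B) contributes 1 new; branch {A=true, B=false, C=false} (none free) contributes 1 new; branch {A=false, B=true, C=false} (none free) contributes 1 new; branch {A=false, B=true, C=false} (none free) contributes 0 new; branch {B=true} (A, C) contributes 2 new. Total: 6.

6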